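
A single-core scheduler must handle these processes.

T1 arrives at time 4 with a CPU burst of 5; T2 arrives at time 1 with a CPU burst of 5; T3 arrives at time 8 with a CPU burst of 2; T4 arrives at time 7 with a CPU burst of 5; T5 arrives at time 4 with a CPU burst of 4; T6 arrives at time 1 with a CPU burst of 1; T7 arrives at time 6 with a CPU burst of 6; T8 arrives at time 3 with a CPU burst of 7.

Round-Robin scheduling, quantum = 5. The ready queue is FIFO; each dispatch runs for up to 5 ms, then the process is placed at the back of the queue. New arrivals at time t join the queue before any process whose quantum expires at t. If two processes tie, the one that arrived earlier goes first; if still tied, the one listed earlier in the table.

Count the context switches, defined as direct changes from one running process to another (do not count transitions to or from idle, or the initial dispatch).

Timeline: | idle 0-1 | T2 1-6 | T6 6-7 | T8 7-12 | T1 12-17 | T5 17-21 | T7 21-26 | T4 26-31 | T3 31-33 | T8 33-35 | T7 35-36 |
Completion: T1=17  T2=6  T3=33  T4=31  T5=21  T6=7  T7=36  T8=35
Turnaround (C−A): T1=13  T2=5  T3=25  T4=24  T5=17  T6=6  T7=30  T8=32

9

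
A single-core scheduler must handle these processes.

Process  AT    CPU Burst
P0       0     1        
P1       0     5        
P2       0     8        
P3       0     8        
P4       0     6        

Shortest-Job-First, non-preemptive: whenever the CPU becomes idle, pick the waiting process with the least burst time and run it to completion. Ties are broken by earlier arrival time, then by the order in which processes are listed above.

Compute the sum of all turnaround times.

67

Gantt: | P0 0-1 | P1 1-6 | P4 6-12 | P2 12-20 | P3 20-28 |
Completion: P0=1  P1=6  P2=20  P3=28  P4=12
Turnaround (C−A): P0=1  P1=6  P2=20  P3=28  P4=12
Turnaround = completion − arrival: P0=1, P1=6, P2=20, P3=28, P4=12
Total turnaround = 1 + 6 + 20 + 28 + 12 = 67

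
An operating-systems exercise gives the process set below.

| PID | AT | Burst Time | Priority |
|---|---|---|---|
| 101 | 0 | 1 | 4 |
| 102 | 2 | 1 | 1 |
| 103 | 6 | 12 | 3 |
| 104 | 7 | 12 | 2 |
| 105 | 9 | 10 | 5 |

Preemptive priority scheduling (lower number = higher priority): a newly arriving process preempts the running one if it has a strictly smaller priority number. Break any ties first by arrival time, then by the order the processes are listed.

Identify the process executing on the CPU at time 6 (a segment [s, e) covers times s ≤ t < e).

Timeline: | 101 0-1 | idle 1-2 | 102 2-3 | idle 3-6 | 103 6-7 | 104 7-19 | 103 19-30 | 105 30-40 |
Completion: 101=1  102=3  103=30  104=19  105=40
Turnaround (C−A): 101=1  102=1  103=24  104=12  105=31

103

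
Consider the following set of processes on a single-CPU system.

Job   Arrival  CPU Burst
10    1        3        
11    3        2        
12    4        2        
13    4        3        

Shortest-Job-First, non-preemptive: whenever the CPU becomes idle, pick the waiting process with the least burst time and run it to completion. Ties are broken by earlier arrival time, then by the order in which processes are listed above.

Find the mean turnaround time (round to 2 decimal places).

Gantt: | idle 0-1 | 10 1-4 | 11 4-6 | 12 6-8 | 13 8-11 |
Completion: 10=4  11=6  12=8  13=11
Turnaround (C−A): 10=3  11=3  12=4  13=7
Turnaround times: 10=3, 11=3, 12=4, 13=7
Average turnaround = (3+3+4+7) / 4 = 17/4 = 4.25

4.25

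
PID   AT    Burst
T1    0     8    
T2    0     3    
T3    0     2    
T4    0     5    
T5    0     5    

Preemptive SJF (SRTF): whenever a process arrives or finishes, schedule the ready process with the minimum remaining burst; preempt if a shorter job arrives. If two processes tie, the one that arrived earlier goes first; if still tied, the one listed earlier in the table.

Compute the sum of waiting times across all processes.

Timeline: | T3 0-2 | T2 2-5 | T4 5-10 | T5 10-15 | T1 15-23 |
Completion: T1=23  T2=5  T3=2  T4=10  T5=15
Waiting = turnaround − burst: T1=15, T2=2, T3=0, T4=5, T5=10
Total waiting = 15 + 2 + 0 + 5 + 10 = 32

32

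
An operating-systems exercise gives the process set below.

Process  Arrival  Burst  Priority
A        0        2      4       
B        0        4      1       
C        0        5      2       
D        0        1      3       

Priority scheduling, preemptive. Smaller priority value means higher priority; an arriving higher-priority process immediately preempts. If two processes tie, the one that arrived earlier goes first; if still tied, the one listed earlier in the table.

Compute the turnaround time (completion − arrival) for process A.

Timeline: | B 0-4 | C 4-9 | D 9-10 | A 10-12 |
Completion: A=12  B=4  C=9  D=10
Turnaround (C−A): A=12  B=4  C=9  D=10
Turnaround(A) = completion − arrival = 12 − 0 = 12

12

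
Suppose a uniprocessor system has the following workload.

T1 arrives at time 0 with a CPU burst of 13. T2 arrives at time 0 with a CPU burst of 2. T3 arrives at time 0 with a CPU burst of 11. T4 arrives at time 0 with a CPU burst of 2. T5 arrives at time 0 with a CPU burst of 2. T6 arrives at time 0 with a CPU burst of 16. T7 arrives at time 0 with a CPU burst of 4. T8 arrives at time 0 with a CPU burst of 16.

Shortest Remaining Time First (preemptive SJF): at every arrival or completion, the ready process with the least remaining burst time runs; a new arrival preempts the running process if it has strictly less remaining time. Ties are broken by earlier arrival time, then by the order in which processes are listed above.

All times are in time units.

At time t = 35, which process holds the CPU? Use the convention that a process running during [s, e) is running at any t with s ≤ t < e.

T6

Schedule: | T2 0-2 | T4 2-4 | T5 4-6 | T7 6-10 | T3 10-21 | T1 21-34 | T6 34-50 | T8 50-66 |
Completion: T1=34  T2=2  T3=21  T4=4  T5=6  T6=50  T7=10  T8=66
Turnaround (C−A): T1=34  T2=2  T3=21  T4=4  T5=6  T6=50  T7=10  T8=66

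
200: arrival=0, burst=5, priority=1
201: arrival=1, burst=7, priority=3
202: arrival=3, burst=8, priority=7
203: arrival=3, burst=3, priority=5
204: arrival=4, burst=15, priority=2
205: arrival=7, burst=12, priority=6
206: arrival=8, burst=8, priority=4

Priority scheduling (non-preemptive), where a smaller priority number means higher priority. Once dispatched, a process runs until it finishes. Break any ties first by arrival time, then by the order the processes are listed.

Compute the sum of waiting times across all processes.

149

Gantt: | 200 0-5 | 204 5-20 | 201 20-27 | 206 27-35 | 203 35-38 | 205 38-50 | 202 50-58 |
Completion: 200=5  201=27  202=58  203=38  204=20  205=50  206=35
Waiting = turnaround − burst: 200=0, 201=19, 202=47, 203=32, 204=1, 205=31, 206=19
Total waiting = 0 + 19 + 47 + 32 + 1 + 31 + 19 = 149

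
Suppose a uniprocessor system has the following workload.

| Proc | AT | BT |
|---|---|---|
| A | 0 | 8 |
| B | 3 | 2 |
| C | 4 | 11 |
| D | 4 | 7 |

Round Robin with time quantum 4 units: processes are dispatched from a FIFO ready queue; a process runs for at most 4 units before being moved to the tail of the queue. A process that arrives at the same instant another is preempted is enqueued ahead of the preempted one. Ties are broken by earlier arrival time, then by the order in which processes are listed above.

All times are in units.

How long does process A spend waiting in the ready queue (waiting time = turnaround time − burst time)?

Gantt: | A 0-4 | B 4-6 | C 6-10 | D 10-14 | A 14-18 | C 18-22 | D 22-25 | C 25-28 |
Completion: A=18  B=6  C=28  D=25
Waiting(A) = turnaround − burst = 18 − 8 = 10

10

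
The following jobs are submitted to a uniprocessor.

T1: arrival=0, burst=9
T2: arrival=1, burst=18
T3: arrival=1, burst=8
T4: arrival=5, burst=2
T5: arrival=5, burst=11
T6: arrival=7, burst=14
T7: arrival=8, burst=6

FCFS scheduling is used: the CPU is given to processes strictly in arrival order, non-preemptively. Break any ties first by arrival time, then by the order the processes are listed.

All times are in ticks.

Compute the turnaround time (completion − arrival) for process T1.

9

Gantt: | T1 0-9 | T2 9-27 | T3 27-35 | T4 35-37 | T5 37-48 | T6 48-62 | T7 62-68 |
Completion: T1=9  T2=27  T3=35  T4=37  T5=48  T6=62  T7=68
Turnaround (C−A): T1=9  T2=26  T3=34  T4=32  T5=43  T6=55  T7=60
Turnaround(T1) = completion − arrival = 9 − 0 = 9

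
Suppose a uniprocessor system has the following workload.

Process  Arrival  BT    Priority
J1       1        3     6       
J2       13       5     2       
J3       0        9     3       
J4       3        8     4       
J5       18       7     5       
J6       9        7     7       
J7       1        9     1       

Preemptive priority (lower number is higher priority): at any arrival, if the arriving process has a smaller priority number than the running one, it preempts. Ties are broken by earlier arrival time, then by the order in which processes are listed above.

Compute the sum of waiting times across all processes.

116

Gantt: | J3 0-1 | J7 1-10 | J3 10-13 | J2 13-18 | J3 18-23 | J4 23-31 | J5 31-38 | J1 38-41 | J6 41-48 |
Completion: J1=41  J2=18  J3=23  J4=31  J5=38  J6=48  J7=10
Turnaround (C−A): J1=40  J2=5  J3=23  J4=28  J5=20  J6=39  J7=9
Waiting = turnaround − burst: J1=37, J2=0, J3=14, J4=20, J5=13, J6=32, J7=0
Total waiting = 37 + 0 + 14 + 20 + 13 + 32 + 0 = 116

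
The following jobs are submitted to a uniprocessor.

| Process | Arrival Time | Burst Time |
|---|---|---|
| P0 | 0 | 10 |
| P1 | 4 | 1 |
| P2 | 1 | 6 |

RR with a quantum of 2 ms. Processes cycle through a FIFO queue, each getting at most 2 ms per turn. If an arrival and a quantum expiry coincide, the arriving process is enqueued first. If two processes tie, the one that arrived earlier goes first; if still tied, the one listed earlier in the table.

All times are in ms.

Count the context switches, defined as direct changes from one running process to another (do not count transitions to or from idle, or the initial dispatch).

7

Schedule: | P0 0-2 | P2 2-4 | P0 4-6 | P1 6-7 | P2 7-9 | P0 9-11 | P2 11-13 | P0 13-17 |
Completion: P0=17  P1=7  P2=13
Turnaround (C−A): P0=17  P1=3  P2=12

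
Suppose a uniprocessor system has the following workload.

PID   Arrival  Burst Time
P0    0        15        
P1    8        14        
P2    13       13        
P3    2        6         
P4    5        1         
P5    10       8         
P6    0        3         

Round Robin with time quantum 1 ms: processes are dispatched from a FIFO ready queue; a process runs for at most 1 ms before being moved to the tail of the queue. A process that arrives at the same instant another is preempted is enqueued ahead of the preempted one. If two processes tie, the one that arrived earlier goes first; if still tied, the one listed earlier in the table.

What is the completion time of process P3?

25

Schedule: | P0 0-1 | P6 1-2 | P0 2-3 | P3 3-4 | P6 4-5 | P0 5-6 | P3 6-7 | P4 7-8 | P6 8-9 | P0 9-10 | P3 10-11 | P1 11-12 | P5 12-13 | P0 13-14 | P3 14-15 | P1 15-16 | P2 16-17 | P5 17-18 | P0 18-19 | P3 19-20 | P1 20-21 | P2 21-22 | P5 22-23 | P0 23-24 | P3 24-25 | P1 25-26 | P2 26-27 | P5 27-28 | P0 28-29 | P1 29-30 | P2 30-31 | P5 31-32 | P0 32-33 | P1 33-34 | P2 34-35 | P5 35-36 | P0 36-37 | P1 37-38 | P2 38-39 | P5 39-40 | P0 40-41 | P1 41-42 | P2 42-43 | P5 43-44 | P0 44-45 | P1 45-46 | P2 46-47 | P0 47-48 | P1 48-49 | P2 49-50 | P0 50-51 | P1 51-52 | P2 52-53 | P0 53-54 | P1 54-55 | P2 55-56 | P1 56-57 | P2 57-58 | P1 58-59 | P2 59-60 |
Completion: P0=54  P1=59  P2=60  P3=25  P4=8  P5=44  P6=9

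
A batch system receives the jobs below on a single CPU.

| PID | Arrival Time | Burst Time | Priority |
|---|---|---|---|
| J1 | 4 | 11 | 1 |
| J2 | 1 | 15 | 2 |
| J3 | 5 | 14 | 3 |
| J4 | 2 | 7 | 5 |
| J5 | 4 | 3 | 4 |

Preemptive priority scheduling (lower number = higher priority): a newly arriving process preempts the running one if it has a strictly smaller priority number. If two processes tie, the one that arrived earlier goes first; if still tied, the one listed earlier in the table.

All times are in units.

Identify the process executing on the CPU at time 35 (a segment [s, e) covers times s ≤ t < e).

J3

Timeline: | idle 0-1 | J2 1-4 | J1 4-15 | J2 15-27 | J3 27-41 | J5 41-44 | J4 44-51 |
Completion: J1=15  J2=27  J3=41  J4=51  J5=44
Turnaround (C−A): J1=11  J2=26  J3=36  J4=49  J5=40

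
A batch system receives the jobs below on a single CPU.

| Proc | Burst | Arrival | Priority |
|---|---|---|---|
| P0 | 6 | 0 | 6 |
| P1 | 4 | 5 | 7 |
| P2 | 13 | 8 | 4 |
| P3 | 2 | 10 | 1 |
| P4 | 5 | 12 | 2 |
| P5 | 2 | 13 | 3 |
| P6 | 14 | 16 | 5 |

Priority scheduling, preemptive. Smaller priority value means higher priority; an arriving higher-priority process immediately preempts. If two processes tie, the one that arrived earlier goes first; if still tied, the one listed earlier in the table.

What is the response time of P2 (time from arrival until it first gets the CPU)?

0

Schedule: | P0 0-6 | P1 6-8 | P2 8-10 | P3 10-12 | P4 12-17 | P5 17-19 | P2 19-30 | P6 30-44 | P1 44-46 |
Completion: P0=6  P1=46  P2=30  P3=12  P4=17  P5=19  P6=44
Response(P2) = first start − arrival = 8 − 8 = 0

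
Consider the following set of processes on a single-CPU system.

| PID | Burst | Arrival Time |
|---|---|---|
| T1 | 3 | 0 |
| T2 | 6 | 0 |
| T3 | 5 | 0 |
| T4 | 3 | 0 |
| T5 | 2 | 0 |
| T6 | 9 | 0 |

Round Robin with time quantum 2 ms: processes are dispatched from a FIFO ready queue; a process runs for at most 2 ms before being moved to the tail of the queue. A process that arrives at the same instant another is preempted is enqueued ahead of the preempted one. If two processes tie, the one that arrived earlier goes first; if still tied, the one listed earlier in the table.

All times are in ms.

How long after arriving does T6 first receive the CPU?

Timeline: | T1 0-2 | T2 2-4 | T3 4-6 | T4 6-8 | T5 8-10 | T6 10-12 | T1 12-13 | T2 13-15 | T3 15-17 | T4 17-18 | T6 18-20 | T2 20-22 | T3 22-23 | T6 23-28 |
Completion: T1=13  T2=22  T3=23  T4=18  T5=10  T6=28
Turnaround (C−A): T1=13  T2=22  T3=23  T4=18  T5=10  T6=28
Response(T6) = first start − arrival = 10 − 0 = 10

10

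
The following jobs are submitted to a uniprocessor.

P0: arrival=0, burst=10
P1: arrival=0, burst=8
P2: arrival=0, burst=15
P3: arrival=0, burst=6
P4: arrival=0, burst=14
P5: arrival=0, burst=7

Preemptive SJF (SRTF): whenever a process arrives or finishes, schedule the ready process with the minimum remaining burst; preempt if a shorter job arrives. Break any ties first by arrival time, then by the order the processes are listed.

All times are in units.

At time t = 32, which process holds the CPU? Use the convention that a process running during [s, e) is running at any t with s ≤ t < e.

P4

Gantt: | P3 0-6 | P5 6-13 | P1 13-21 | P0 21-31 | P4 31-45 | P2 45-60 |
Completion: P0=31  P1=21  P2=60  P3=6  P4=45  P5=13
Turnaround (C−A): P0=31  P1=21  P2=60  P3=6  P4=45  P5=13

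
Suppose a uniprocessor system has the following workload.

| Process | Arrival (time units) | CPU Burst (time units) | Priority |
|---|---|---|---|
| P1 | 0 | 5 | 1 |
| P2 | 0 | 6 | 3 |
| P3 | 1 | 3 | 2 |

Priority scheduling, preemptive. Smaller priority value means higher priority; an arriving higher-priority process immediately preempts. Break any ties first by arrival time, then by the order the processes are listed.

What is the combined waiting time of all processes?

Timeline: | P1 0-5 | P3 5-8 | P2 8-14 |
Completion: P1=5  P2=14  P3=8
Waiting = turnaround − burst: P1=0, P2=8, P3=4
Total waiting = 0 + 8 + 4 = 12

12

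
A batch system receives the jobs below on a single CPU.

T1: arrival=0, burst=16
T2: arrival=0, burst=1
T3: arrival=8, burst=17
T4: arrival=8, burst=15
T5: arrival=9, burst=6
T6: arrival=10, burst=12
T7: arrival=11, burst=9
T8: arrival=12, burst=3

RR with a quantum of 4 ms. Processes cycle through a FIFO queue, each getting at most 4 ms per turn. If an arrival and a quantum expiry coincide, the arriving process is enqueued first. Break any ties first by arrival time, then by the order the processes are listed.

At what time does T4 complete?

Timeline: | T1 0-4 | T2 4-5 | T1 5-9 | T3 9-13 | T4 13-17 | T5 17-21 | T1 21-25 | T6 25-29 | T7 29-33 | T8 33-36 | T3 36-40 | T4 40-44 | T5 44-46 | T1 46-50 | T6 50-54 | T7 54-58 | T3 58-62 | T4 62-66 | T6 66-70 | T7 70-71 | T3 71-75 | T4 75-78 | T3 78-79 |
Completion: T1=50  T2=5  T3=79  T4=78  T5=46  T6=70  T7=71  T8=36

78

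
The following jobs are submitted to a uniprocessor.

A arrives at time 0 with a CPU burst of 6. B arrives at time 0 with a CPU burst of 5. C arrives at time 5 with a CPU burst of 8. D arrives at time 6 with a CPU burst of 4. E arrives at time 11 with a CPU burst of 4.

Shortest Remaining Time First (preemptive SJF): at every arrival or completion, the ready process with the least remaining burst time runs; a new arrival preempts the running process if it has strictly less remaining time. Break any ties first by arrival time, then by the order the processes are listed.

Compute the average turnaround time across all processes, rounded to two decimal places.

Gantt: | B 0-5 | A 5-6 | D 6-10 | A 10-15 | E 15-19 | C 19-27 |
Completion: A=15  B=5  C=27  D=10  E=19
Turnaround times: A=15, B=5, C=22, D=4, E=8
Average turnaround = (15+5+22+4+8) / 5 = 54/5 = 10.80

10.80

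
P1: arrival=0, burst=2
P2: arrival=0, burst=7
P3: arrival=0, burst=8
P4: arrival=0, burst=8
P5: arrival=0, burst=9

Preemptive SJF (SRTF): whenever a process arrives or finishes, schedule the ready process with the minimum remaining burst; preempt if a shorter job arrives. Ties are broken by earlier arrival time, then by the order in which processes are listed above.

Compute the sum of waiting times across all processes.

Schedule: | P1 0-2 | P2 2-9 | P3 9-17 | P4 17-25 | P5 25-34 |
Completion: P1=2  P2=9  P3=17  P4=25  P5=34
Turnaround (C−A): P1=2  P2=9  P3=17  P4=25  P5=34
Waiting = turnaround − burst: P1=0, P2=2, P3=9, P4=17, P5=25
Total waiting = 0 + 2 + 9 + 17 + 25 = 53

53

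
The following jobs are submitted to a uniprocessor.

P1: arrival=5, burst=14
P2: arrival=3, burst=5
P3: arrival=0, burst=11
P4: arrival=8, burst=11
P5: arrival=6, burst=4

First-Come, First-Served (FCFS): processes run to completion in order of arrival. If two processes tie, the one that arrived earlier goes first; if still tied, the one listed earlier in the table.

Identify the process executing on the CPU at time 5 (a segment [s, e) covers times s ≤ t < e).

P3

Timeline: | P3 0-11 | P2 11-16 | P1 16-30 | P5 30-34 | P4 34-45 |
Completion: P1=30  P2=16  P3=11  P4=45  P5=34
Turnaround (C−A): P1=25  P2=13  P3=11  P4=37  P5=28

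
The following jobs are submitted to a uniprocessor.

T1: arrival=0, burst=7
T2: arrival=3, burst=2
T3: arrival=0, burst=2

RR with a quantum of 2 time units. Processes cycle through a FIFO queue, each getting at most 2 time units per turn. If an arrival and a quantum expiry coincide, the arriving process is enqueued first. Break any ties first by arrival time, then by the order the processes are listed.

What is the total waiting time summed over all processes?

9

Gantt: | T1 0-2 | T3 2-4 | T1 4-6 | T2 6-8 | T1 8-11 |
Completion: T1=11  T2=8  T3=4
Waiting = turnaround − burst: T1=4, T2=3, T3=2
Total waiting = 4 + 3 + 2 = 9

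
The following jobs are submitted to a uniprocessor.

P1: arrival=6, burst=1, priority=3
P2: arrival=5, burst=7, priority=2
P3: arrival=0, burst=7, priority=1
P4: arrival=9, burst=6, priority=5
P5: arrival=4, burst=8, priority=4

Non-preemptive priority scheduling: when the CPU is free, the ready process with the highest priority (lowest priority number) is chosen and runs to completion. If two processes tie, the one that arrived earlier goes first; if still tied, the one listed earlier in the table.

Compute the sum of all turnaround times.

Schedule: | P3 0-7 | P2 7-14 | P1 14-15 | P5 15-23 | P4 23-29 |
Completion: P1=15  P2=14  P3=7  P4=29  P5=23
Turnaround (C−A): P1=9  P2=9  P3=7  P4=20  P5=19
Turnaround = completion − arrival: P1=9, P2=9, P3=7, P4=20, P5=19
Total turnaround = 9 + 9 + 7 + 20 + 19 = 64

64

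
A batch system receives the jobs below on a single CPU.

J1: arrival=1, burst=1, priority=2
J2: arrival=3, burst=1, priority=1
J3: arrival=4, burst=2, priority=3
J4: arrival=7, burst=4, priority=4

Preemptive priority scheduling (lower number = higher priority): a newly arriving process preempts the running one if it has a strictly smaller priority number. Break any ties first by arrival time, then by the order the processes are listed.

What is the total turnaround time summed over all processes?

8

Schedule: | idle 0-1 | J1 1-2 | idle 2-3 | J2 3-4 | J3 4-6 | idle 6-7 | J4 7-11 |
Completion: J1=2  J2=4  J3=6  J4=11
Turnaround (C−A): J1=1  J2=1  J3=2  J4=4
Turnaround = completion − arrival: J1=1, J2=1, J3=2, J4=4
Total turnaround = 1 + 1 + 2 + 4 = 8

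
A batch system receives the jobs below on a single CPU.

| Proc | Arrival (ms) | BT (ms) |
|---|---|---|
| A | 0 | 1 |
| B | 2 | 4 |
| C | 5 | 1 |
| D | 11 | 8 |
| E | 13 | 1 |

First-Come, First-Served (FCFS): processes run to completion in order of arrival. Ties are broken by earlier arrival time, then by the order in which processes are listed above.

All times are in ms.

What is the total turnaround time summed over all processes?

Schedule: | A 0-1 | idle 1-2 | B 2-6 | C 6-7 | idle 7-11 | D 11-19 | E 19-20 |
Completion: A=1  B=6  C=7  D=19  E=20
Turnaround = completion − arrival: A=1, B=4, C=2, D=8, E=7
Total turnaround = 1 + 4 + 2 + 8 + 7 = 22

22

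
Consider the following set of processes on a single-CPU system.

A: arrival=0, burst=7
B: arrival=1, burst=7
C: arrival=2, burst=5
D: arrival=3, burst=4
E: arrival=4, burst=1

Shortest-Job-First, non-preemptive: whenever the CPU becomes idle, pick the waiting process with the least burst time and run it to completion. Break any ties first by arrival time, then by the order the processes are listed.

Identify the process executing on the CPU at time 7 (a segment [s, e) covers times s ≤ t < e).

E

Timeline: | A 0-7 | E 7-8 | D 8-12 | C 12-17 | B 17-24 |
Completion: A=7  B=24  C=17  D=12  E=8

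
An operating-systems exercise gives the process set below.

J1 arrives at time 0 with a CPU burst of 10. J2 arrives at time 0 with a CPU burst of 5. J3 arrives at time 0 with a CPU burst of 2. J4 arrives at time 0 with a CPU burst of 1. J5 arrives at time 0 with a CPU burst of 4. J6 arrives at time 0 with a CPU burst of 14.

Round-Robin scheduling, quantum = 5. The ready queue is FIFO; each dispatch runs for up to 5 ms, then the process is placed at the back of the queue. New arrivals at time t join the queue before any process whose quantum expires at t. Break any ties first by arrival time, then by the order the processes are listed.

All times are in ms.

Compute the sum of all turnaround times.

Timeline: | J1 0-5 | J2 5-10 | J3 10-12 | J4 12-13 | J5 13-17 | J6 17-22 | J1 22-27 | J6 27-36 |
Completion: J1=27  J2=10  J3=12  J4=13  J5=17  J6=36
Turnaround = completion − arrival: J1=27, J2=10, J3=12, J4=13, J5=17, J6=36
Total turnaround = 27 + 10 + 12 + 13 + 17 + 36 = 115

115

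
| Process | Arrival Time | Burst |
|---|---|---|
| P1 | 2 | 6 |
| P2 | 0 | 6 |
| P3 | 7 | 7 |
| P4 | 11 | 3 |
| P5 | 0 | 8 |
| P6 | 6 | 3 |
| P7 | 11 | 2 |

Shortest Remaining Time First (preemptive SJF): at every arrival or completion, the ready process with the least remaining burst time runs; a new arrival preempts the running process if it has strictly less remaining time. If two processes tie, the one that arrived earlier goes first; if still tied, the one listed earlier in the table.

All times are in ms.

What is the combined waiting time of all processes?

Timeline: | P2 0-6 | P6 6-9 | P1 9-11 | P7 11-13 | P4 13-16 | P1 16-20 | P3 20-27 | P5 27-35 |
Completion: P1=20  P2=6  P3=27  P4=16  P5=35  P6=9  P7=13
Turnaround (C−A): P1=18  P2=6  P3=20  P4=5  P5=35  P6=3  P7=2
Waiting = turnaround − burst: P1=12, P2=0, P3=13, P4=2, P5=27, P6=0, P7=0
Total waiting = 12 + 0 + 13 + 2 + 27 + 0 + 0 = 54

54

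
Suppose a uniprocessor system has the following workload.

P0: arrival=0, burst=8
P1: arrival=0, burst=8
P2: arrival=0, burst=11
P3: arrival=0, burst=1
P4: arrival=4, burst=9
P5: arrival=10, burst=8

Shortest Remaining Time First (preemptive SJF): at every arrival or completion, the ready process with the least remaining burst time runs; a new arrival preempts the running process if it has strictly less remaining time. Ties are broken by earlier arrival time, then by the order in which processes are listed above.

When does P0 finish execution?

Gantt: | P3 0-1 | P0 1-9 | P1 9-17 | P5 17-25 | P4 25-34 | P2 34-45 |
Completion: P0=9  P1=17  P2=45  P3=1  P4=34  P5=25
Turnaround (C−A): P0=9  P1=17  P2=45  P3=1  P4=30  P5=15

9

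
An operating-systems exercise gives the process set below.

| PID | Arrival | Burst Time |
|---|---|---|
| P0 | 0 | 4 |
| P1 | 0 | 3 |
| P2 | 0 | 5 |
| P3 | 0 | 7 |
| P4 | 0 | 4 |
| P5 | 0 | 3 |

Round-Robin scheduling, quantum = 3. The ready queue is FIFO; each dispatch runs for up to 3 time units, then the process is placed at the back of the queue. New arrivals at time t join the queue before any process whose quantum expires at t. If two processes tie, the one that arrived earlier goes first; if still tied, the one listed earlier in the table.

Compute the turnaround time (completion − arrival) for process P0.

Schedule: | P0 0-3 | P1 3-6 | P2 6-9 | P3 9-12 | P4 12-15 | P5 15-18 | P0 18-19 | P2 19-21 | P3 21-24 | P4 24-25 | P3 25-26 |
Completion: P0=19  P1=6  P2=21  P3=26  P4=25  P5=18
Turnaround(P0) = completion − arrival = 19 − 0 = 19

19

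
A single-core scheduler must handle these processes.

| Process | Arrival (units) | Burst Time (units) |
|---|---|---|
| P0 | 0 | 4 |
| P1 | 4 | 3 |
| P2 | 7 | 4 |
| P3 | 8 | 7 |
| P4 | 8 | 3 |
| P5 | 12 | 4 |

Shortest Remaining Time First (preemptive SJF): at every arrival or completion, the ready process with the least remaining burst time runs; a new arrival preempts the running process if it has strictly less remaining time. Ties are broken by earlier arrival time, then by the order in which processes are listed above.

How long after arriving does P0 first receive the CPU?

Timeline: | P0 0-4 | P1 4-7 | P2 7-11 | P4 11-14 | P5 14-18 | P3 18-25 |
Completion: P0=4  P1=7  P2=11  P3=25  P4=14  P5=18
Turnaround (C−A): P0=4  P1=3  P2=4  P3=17  P4=6  P5=6
Response(P0) = first start − arrival = 0 − 0 = 0

0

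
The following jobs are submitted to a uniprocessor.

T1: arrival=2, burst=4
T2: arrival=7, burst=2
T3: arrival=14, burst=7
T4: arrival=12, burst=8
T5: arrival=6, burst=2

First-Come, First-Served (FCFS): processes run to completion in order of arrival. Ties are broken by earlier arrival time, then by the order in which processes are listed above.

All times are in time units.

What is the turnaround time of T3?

Gantt: | idle 0-2 | T1 2-6 | T5 6-8 | T2 8-10 | idle 10-12 | T4 12-20 | T3 20-27 |
Completion: T1=6  T2=10  T3=27  T4=20  T5=8
Turnaround (C−A): T1=4  T2=3  T3=13  T4=8  T5=2
Turnaround(T3) = completion − arrival = 27 − 14 = 13

13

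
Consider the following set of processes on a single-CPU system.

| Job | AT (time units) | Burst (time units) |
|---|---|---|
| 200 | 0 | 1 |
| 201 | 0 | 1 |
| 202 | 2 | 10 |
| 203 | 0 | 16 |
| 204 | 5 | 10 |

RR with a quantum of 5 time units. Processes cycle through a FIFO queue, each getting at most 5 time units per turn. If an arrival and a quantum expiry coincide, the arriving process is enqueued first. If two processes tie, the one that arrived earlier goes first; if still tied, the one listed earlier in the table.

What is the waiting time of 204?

Gantt: | 200 0-1 | 201 1-2 | 203 2-7 | 202 7-12 | 204 12-17 | 203 17-22 | 202 22-27 | 204 27-32 | 203 32-38 |
Completion: 200=1  201=2  202=27  203=38  204=32
Waiting(204) = turnaround − burst = 27 − 10 = 17

17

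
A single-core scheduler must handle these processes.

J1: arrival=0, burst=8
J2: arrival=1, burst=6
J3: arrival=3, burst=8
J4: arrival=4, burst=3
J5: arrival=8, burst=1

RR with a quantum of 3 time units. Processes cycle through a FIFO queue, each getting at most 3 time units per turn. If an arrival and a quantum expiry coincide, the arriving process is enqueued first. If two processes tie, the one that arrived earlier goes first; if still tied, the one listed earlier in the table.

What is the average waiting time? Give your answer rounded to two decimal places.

12.00

Gantt: | J1 0-3 | J2 3-6 | J3 6-9 | J1 9-12 | J4 12-15 | J2 15-18 | J5 18-19 | J3 19-22 | J1 22-24 | J3 24-26 |
Completion: J1=24  J2=18  J3=26  J4=15  J5=19
Waiting times: J1=16, J2=11, J3=15, J4=8, J5=10
Average waiting = (16+11+15+8+10) / 5 = 60/5 = 12.00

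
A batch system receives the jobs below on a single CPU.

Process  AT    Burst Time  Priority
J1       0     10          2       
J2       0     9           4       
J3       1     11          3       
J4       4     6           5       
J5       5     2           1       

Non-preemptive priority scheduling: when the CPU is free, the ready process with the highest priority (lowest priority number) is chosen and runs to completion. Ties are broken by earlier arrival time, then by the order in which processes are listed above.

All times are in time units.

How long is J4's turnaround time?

34

Timeline: | J1 0-10 | J5 10-12 | J3 12-23 | J2 23-32 | J4 32-38 |
Completion: J1=10  J2=32  J3=23  J4=38  J5=12
Turnaround(J4) = completion − arrival = 38 − 4 = 34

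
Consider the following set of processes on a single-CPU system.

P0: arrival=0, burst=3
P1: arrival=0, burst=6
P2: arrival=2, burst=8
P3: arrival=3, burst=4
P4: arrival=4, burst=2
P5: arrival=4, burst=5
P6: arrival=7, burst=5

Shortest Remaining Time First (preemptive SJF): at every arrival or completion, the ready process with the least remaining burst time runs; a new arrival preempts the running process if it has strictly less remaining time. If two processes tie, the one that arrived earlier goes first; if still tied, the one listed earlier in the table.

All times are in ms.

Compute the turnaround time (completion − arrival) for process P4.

Timeline: | P0 0-3 | P3 3-4 | P4 4-6 | P3 6-9 | P5 9-14 | P6 14-19 | P1 19-25 | P2 25-33 |
Completion: P0=3  P1=25  P2=33  P3=9  P4=6  P5=14  P6=19
Turnaround(P4) = completion − arrival = 6 − 4 = 2

2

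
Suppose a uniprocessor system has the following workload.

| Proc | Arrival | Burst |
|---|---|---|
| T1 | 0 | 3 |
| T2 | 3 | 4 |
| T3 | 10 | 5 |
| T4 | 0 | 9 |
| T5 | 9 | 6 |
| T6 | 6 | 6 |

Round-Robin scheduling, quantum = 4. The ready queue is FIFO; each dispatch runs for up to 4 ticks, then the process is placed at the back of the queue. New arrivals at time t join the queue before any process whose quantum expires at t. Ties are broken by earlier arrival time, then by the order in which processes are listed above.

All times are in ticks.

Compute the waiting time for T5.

17

Timeline: | T1 0-3 | T4 3-7 | T2 7-11 | T6 11-15 | T4 15-19 | T5 19-23 | T3 23-27 | T6 27-29 | T4 29-30 | T5 30-32 | T3 32-33 |
Completion: T1=3  T2=11  T3=33  T4=30  T5=32  T6=29
Waiting(T5) = turnaround − burst = 23 − 6 = 17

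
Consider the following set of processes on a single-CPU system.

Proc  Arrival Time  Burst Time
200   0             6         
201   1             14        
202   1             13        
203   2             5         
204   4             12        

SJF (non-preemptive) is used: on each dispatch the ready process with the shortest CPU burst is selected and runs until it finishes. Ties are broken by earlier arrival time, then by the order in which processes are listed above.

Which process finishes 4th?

202

Gantt: | 200 0-6 | 203 6-11 | 204 11-23 | 202 23-36 | 201 36-50 |
Completion: 200=6  201=50  202=36  203=11  204=23
Finish order: 200 → 203 → 204 → 202 → 201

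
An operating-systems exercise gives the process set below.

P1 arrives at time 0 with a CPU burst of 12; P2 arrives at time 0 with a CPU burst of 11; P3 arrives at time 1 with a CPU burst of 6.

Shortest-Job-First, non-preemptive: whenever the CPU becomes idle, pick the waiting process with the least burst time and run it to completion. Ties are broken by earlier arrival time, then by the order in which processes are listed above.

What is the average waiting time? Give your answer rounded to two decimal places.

9.00

Timeline: | P2 0-11 | P3 11-17 | P1 17-29 |
Completion: P1=29  P2=11  P3=17
Turnaround (C−A): P1=29  P2=11  P3=16
Waiting times: P1=17, P2=0, P3=10
Average waiting = (17+0+10) / 3 = 27/3 = 9.00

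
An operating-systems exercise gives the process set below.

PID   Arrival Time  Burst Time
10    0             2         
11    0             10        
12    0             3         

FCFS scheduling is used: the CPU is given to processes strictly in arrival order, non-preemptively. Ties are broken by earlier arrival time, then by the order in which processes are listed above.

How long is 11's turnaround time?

12

Gantt: | 10 0-2 | 11 2-12 | 12 12-15 |
Completion: 10=2  11=12  12=15
Turnaround (C−A): 10=2  11=12  12=15
Turnaround(11) = completion − arrival = 12 − 0 = 12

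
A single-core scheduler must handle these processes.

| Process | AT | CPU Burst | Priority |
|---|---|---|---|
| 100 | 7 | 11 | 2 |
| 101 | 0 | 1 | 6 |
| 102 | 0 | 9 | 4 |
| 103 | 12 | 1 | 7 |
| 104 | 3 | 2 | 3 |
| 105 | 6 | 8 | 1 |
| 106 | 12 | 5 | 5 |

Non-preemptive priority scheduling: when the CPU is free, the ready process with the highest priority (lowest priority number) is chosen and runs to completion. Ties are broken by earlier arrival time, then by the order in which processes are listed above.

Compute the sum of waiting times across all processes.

115

Timeline: | 102 0-9 | 105 9-17 | 100 17-28 | 104 28-30 | 106 30-35 | 101 35-36 | 103 36-37 |
Completion: 100=28  101=36  102=9  103=37  104=30  105=17  106=35
Turnaround (C−A): 100=21  101=36  102=9  103=25  104=27  105=11  106=23
Waiting = turnaround − burst: 100=10, 101=35, 102=0, 103=24, 104=25, 105=3, 106=18
Total waiting = 10 + 35 + 0 + 24 + 25 + 3 + 18 = 115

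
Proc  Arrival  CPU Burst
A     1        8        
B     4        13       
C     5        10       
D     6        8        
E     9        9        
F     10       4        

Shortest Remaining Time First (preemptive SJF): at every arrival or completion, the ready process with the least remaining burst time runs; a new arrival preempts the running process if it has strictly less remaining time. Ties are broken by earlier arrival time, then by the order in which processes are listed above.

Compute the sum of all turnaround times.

Gantt: | idle 0-1 | A 1-9 | D 9-10 | F 10-14 | D 14-21 | E 21-30 | C 30-40 | B 40-53 |
Completion: A=9  B=53  C=40  D=21  E=30  F=14
Turnaround = completion − arrival: A=8, B=49, C=35, D=15, E=21, F=4
Total turnaround = 8 + 49 + 35 + 15 + 21 + 4 = 132

132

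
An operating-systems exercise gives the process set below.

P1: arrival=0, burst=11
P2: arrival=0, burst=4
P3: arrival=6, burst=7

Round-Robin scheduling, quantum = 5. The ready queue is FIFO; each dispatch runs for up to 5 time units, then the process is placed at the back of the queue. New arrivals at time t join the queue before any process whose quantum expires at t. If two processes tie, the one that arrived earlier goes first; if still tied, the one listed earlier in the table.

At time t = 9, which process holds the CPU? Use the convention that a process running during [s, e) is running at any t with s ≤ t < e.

Timeline: | P1 0-5 | P2 5-9 | P1 9-14 | P3 14-19 | P1 19-20 | P3 20-22 |
Completion: P1=20  P2=9  P3=22

P1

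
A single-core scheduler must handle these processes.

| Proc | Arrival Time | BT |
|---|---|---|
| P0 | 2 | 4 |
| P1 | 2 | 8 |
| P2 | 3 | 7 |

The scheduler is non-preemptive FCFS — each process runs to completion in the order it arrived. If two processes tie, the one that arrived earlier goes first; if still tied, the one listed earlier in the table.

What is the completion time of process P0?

6

Schedule: | idle 0-2 | P0 2-6 | P1 6-14 | P2 14-21 |
Completion: P0=6  P1=14  P2=21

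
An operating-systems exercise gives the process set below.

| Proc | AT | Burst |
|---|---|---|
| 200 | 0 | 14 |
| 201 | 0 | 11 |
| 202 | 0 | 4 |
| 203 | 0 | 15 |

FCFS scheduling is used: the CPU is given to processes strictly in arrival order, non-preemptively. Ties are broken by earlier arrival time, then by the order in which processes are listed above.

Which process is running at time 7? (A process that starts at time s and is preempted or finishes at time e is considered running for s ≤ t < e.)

Timeline: | 200 0-14 | 201 14-25 | 202 25-29 | 203 29-44 |
Completion: 200=14  201=25  202=29  203=44

200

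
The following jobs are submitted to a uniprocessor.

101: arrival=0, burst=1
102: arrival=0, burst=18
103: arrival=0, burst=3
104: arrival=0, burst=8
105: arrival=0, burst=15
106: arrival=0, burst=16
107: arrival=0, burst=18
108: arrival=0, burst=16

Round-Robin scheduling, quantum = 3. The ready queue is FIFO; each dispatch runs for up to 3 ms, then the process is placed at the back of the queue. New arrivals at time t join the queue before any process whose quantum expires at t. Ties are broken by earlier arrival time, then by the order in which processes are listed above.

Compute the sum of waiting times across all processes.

Timeline: | 101 0-1 | 102 1-4 | 103 4-7 | 104 7-10 | 105 10-13 | 106 13-16 | 107 16-19 | 108 19-22 | 102 22-25 | 104 25-28 | 105 28-31 | 106 31-34 | 107 34-37 | 108 37-40 | 102 40-43 | 104 43-45 | 105 45-48 | 106 48-51 | 107 51-54 | 108 54-57 | 102 57-60 | 105 60-63 | 106 63-66 | 107 66-69 | 108 69-72 | 102 72-75 | 105 75-78 | 106 78-81 | 107 81-84 | 108 84-87 | 102 87-90 | 106 90-91 | 107 91-94 | 108 94-95 |
Completion: 101=1  102=90  103=7  104=45  105=78  106=91  107=94  108=95
Turnaround (C−A): 101=1  102=90  103=7  104=45  105=78  106=91  107=94  108=95
Waiting = turnaround − burst: 101=0, 102=72, 103=4, 104=37, 105=63, 106=75, 107=76, 108=79
Total waiting = 0 + 72 + 4 + 37 + 63 + 75 + 76 + 79 = 406

406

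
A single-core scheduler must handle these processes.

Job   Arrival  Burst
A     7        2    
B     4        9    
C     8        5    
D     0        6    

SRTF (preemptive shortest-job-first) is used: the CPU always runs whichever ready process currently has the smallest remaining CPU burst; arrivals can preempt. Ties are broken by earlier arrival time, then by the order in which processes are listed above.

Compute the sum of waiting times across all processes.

10

Timeline: | D 0-6 | B 6-7 | A 7-9 | C 9-14 | B 14-22 |
Completion: A=9  B=22  C=14  D=6
Turnaround (C−A): A=2  B=18  C=6  D=6
Waiting = turnaround − burst: A=0, B=9, C=1, D=0
Total waiting = 0 + 9 + 1 + 0 = 10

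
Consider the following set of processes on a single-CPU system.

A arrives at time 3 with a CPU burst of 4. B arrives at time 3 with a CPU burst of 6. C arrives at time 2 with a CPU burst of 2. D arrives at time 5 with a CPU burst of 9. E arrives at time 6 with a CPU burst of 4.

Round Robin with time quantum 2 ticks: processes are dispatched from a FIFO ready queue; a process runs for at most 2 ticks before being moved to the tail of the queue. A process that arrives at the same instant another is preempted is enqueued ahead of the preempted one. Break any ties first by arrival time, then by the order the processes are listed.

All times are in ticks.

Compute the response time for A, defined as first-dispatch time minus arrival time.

1

Gantt: | idle 0-2 | C 2-4 | A 4-6 | B 6-8 | D 8-10 | E 10-12 | A 12-14 | B 14-16 | D 16-18 | E 18-20 | B 20-22 | D 22-27 |
Completion: A=14  B=22  C=4  D=27  E=20
Turnaround (C−A): A=11  B=19  C=2  D=22  E=14
Response(A) = first start − arrival = 4 − 3 = 1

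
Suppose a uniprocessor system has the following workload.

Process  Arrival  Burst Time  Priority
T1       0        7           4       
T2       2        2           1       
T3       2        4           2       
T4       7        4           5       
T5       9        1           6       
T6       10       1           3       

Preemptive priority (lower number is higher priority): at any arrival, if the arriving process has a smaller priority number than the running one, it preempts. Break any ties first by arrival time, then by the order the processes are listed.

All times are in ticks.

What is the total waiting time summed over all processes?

25

Gantt: | T1 0-2 | T2 2-4 | T3 4-8 | T1 8-10 | T6 10-11 | T1 11-14 | T4 14-18 | T5 18-19 |
Completion: T1=14  T2=4  T3=8  T4=18  T5=19  T6=11
Turnaround (C−A): T1=14  T2=2  T3=6  T4=11  T5=10  T6=1
Waiting = turnaround − burst: T1=7, T2=0, T3=2, T4=7, T5=9, T6=0
Total waiting = 7 + 0 + 2 + 7 + 9 + 0 = 25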